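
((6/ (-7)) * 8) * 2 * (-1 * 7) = 96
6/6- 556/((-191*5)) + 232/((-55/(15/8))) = -66464/10505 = -6.33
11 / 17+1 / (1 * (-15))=148 / 255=0.58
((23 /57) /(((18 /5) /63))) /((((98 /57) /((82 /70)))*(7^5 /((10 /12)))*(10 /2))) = 943 /19765032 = 0.00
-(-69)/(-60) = -23/20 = -1.15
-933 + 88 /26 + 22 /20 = -120707 /130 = -928.52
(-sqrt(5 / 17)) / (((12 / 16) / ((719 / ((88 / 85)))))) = -3595*sqrt(85) / 66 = -502.19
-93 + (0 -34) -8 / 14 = -893 / 7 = -127.57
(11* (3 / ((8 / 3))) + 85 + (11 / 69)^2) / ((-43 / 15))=-18548935 / 545928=-33.98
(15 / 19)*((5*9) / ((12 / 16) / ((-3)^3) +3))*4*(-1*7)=-680400 / 2033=-334.68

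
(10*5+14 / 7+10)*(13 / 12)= 403 / 6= 67.17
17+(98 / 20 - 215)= -1931 / 10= -193.10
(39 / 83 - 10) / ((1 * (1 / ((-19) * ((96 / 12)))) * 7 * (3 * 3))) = 17176 / 747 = 22.99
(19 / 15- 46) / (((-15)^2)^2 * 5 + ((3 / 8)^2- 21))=-42944 / 242979975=-0.00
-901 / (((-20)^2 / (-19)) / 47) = 804593 / 400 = 2011.48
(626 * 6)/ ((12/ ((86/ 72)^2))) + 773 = 1219.56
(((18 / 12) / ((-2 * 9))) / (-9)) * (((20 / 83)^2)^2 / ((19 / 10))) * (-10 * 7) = -28000000 / 24346118673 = -0.00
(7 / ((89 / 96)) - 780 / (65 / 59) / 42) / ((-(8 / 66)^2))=3157011 / 4984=633.43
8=8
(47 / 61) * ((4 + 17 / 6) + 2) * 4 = 4982 / 183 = 27.22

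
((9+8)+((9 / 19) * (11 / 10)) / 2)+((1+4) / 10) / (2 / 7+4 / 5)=3367 / 190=17.72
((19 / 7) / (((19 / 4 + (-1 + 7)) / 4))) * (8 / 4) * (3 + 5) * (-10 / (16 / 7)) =-3040 / 43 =-70.70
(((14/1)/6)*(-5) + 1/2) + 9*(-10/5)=-175/6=-29.17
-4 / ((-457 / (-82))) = -328 / 457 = -0.72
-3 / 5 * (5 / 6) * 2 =-1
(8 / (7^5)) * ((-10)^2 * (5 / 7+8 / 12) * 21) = 23200 / 16807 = 1.38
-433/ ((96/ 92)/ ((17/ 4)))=-169303/ 96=-1763.57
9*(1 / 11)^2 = 0.07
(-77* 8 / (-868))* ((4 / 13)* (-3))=-264 / 403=-0.66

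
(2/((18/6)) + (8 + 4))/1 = 38/3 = 12.67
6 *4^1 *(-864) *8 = -165888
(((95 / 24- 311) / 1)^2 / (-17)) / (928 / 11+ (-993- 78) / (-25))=-14933094275 / 342533952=-43.60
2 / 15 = 0.13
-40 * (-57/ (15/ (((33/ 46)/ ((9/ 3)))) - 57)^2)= 91960/ 1323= 69.51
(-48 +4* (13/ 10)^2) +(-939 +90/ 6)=-24131/ 25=-965.24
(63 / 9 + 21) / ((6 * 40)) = 7 / 60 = 0.12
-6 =-6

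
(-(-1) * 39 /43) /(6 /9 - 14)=-117 /1720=-0.07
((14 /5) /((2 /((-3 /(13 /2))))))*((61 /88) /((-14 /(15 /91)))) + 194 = 20196725 /104104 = 194.01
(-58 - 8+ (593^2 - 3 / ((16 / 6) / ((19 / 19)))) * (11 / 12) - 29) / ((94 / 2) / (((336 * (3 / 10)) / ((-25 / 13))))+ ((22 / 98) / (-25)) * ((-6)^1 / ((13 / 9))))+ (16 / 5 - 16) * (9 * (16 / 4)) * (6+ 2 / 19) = -141459819180117 / 374435660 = -377794.73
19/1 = 19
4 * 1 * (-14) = -56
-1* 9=-9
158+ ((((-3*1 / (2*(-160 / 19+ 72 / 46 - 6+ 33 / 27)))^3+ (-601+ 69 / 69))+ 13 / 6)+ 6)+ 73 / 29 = -28755334361430859787 / 66669150085737000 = -431.31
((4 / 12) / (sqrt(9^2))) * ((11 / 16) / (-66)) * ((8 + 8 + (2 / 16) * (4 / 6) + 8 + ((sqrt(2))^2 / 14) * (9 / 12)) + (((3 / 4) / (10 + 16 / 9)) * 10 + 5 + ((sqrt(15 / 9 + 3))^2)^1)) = -17063 / 1282176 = -0.01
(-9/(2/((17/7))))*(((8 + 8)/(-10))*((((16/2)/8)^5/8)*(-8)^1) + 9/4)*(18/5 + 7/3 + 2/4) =-108273/400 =-270.68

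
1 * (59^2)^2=12117361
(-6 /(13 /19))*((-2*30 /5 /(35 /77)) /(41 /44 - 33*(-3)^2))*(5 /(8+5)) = -662112 /2201563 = -0.30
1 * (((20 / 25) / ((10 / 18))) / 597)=12 / 4975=0.00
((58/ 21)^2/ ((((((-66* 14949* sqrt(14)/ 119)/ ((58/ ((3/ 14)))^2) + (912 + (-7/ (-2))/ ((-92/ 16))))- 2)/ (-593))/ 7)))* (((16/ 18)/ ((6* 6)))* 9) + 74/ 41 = -105285455353402291518654154/ 17746534228262455556805015- 15436954152676940576* sqrt(14)/ 16031196231492733113645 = -5.94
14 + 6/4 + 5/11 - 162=-3213/22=-146.05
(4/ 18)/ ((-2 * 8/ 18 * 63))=-1/ 252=-0.00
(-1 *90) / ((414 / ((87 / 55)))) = -87 / 253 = -0.34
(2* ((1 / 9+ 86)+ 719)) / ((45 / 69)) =2469.01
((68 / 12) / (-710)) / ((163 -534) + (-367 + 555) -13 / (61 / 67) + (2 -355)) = 1037 / 71497710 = 0.00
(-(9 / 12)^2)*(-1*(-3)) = -27 / 16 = -1.69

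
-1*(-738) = 738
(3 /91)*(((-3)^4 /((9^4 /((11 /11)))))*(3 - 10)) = -1 /351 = -0.00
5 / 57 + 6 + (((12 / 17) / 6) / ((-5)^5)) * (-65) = 3688357 / 605625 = 6.09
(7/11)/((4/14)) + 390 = 8629/22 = 392.23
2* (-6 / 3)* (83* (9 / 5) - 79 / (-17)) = -52376 / 85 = -616.19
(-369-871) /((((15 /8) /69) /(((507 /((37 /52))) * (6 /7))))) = -27869699.95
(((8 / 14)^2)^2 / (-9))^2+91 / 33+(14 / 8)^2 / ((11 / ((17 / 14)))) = 508841699335 / 164366006112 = 3.10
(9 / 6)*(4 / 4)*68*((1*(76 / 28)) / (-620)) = -969 / 2170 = -0.45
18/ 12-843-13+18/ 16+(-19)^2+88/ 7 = -26869/ 56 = -479.80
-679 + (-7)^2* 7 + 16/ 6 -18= -1054/ 3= -351.33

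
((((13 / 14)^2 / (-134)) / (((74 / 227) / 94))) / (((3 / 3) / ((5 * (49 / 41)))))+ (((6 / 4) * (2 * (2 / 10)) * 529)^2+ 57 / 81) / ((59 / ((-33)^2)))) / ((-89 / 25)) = -6690426477757951 / 12808953336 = -522324.21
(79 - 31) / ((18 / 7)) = 56 / 3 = 18.67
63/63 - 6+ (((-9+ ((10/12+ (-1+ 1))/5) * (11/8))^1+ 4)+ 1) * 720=-2720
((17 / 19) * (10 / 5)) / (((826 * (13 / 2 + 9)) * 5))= 34 / 1216285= 0.00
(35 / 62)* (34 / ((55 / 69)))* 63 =517293 / 341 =1516.99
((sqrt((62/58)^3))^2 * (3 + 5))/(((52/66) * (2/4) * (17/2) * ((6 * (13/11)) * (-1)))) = -28837688/70069597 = -0.41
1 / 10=0.10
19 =19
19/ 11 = 1.73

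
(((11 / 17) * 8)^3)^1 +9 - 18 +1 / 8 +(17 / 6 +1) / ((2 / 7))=16890845 / 117912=143.25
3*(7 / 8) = 21 / 8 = 2.62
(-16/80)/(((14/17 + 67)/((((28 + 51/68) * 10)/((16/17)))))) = -33235/36896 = -0.90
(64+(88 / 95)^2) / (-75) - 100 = -68272844 / 676875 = -100.86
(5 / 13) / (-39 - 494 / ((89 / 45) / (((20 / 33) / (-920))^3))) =-86477439180 / 8768812316797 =-0.01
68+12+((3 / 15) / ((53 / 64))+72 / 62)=668724 / 8215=81.40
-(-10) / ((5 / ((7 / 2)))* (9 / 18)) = 14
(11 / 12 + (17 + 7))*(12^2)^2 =516672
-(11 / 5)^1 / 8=-11 / 40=-0.28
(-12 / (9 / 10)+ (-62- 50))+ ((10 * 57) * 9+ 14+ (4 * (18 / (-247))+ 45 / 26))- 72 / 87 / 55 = 5020.09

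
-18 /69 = -6 /23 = -0.26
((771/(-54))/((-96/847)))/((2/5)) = 1088395/3456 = 314.93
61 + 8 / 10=309 / 5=61.80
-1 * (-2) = 2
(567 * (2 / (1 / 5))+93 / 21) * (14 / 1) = 79442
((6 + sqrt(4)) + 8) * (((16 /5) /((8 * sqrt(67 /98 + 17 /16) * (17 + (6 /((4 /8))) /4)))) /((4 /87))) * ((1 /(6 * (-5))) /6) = -0.03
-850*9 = -7650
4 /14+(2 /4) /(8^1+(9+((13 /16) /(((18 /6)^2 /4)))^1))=1376 /4375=0.31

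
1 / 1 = 1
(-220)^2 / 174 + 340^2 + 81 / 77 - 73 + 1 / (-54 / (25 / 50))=27928287287 / 241164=115806.20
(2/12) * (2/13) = 1/39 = 0.03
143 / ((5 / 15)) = 429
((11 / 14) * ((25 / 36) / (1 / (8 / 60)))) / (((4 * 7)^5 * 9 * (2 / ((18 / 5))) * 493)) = 11 / 6414441836544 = 0.00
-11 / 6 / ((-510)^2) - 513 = -800587811 / 1560600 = -513.00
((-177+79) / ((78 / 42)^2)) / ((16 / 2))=-2401 / 676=-3.55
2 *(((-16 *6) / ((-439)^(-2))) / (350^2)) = -9250608 / 30625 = -302.06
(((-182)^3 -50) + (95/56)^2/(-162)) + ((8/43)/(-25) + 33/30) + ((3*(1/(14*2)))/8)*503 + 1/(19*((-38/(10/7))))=-1188567738744733351/197154518400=-6028610.19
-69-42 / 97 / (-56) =-26769 / 388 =-68.99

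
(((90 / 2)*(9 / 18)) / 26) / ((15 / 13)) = 3 / 4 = 0.75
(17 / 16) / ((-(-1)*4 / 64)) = 17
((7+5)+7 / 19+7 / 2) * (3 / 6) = 603 / 76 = 7.93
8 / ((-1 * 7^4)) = -8 / 2401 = -0.00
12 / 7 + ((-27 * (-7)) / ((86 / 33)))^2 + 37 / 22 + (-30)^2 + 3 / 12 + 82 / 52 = 22820396853 / 3701698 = 6164.85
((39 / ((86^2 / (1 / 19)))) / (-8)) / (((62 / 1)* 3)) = -13 / 69699904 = -0.00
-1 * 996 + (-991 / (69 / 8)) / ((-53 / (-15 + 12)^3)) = -1285476 / 1219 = -1054.53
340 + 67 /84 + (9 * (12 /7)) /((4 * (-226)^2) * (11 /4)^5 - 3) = 58870281275873 /172742642268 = 340.80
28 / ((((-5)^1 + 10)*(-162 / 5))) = -14 / 81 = -0.17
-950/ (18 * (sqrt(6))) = -475 * sqrt(6)/ 54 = -21.55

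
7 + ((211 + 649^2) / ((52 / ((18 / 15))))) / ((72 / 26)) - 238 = 98423 / 30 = 3280.77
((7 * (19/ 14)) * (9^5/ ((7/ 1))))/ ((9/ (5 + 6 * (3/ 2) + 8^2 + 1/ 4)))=39018267/ 56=696754.77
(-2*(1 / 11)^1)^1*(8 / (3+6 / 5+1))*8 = -320 / 143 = -2.24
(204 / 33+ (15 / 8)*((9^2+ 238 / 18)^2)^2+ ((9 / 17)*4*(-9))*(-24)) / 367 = 60437486624524 / 150091623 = 402670.62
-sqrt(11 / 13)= -sqrt(143) / 13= -0.92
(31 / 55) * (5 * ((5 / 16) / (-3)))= -0.29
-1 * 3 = -3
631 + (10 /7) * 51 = 4927 /7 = 703.86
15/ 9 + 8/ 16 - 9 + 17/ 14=-118/ 21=-5.62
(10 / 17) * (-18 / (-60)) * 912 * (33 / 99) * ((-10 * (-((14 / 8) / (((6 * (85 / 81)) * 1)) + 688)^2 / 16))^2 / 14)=2735054031200707372171017 / 8142027980800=335918033891.60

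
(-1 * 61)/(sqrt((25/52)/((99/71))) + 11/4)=-3454308/148627 + 7320 * sqrt(10153)/148627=-18.28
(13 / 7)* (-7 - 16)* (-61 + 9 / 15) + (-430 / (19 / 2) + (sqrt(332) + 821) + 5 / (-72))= 3373.83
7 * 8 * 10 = 560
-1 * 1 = -1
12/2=6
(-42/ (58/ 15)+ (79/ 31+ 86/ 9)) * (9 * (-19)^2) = 3627328/ 899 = 4034.85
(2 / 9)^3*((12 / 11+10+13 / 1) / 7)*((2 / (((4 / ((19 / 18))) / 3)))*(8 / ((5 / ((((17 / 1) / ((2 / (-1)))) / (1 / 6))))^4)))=1345690352 / 259875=5178.22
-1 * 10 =-10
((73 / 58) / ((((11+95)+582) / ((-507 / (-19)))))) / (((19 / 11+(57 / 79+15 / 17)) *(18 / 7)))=1275781507 / 223863594816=0.01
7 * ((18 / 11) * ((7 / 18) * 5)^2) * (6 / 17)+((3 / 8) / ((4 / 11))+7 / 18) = 16.71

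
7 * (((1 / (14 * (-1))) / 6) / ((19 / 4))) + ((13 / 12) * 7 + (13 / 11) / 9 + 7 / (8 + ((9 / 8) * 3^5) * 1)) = 130783507 / 16936524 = 7.72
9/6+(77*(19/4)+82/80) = 14731/40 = 368.28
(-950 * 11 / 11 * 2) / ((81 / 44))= -83600 / 81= -1032.10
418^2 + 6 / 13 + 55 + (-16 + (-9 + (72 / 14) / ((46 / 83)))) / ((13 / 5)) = 365800758 / 2093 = 174773.42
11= 11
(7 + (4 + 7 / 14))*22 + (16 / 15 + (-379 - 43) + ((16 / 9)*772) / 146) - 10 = -553631 / 3285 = -168.53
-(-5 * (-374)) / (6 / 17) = -15895 / 3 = -5298.33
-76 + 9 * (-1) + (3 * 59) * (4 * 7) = 4871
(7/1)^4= 2401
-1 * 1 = -1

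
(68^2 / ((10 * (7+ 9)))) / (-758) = -289 / 7580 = -0.04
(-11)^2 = 121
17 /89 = 0.19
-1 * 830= -830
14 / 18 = 7 / 9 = 0.78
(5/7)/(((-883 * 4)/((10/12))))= -25/148344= -0.00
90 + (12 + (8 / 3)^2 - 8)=910 / 9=101.11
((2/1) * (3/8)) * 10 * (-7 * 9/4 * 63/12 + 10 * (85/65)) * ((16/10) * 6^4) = -14073588/13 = -1082583.69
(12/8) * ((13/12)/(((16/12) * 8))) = 39/256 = 0.15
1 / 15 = 0.07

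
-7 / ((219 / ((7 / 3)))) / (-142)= 49 / 93294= 0.00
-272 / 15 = -18.13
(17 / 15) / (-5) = -17 / 75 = -0.23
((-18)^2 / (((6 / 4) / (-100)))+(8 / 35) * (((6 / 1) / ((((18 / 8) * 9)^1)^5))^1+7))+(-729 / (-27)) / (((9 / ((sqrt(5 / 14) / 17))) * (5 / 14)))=-878604582393464 / 40679151345+3 * sqrt(70) / 85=-21598.10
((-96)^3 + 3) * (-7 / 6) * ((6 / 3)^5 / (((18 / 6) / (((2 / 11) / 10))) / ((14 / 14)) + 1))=16515016 / 83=198976.10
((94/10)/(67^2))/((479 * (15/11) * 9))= 517/1451405925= 0.00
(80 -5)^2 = 5625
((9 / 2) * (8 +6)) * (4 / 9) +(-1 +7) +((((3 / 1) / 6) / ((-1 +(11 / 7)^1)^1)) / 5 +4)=38.18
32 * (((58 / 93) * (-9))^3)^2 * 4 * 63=223792747835940864 / 887503681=252159796.77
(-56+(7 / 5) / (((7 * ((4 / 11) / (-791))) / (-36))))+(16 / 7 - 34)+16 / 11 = 5996583 / 385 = 15575.54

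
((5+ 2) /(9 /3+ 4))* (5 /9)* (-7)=-35 /9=-3.89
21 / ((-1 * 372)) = -7 / 124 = -0.06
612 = 612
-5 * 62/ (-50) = 31/ 5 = 6.20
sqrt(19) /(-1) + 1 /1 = 1 -sqrt(19) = -3.36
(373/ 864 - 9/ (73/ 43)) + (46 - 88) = -2956163/ 63072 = -46.87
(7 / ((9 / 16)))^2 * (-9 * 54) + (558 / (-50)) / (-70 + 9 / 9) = -43276707 / 575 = -75263.84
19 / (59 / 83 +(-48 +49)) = 1577 / 142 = 11.11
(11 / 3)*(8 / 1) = 88 / 3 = 29.33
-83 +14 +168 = 99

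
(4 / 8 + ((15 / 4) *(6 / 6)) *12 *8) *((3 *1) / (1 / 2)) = 2163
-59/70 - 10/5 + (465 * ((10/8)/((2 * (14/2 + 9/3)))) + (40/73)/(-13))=13911767/531440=26.18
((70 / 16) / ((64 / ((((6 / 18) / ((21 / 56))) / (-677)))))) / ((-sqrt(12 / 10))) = 35 *sqrt(30) / 2339712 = 0.00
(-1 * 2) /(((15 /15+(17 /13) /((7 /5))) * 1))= -91 /88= -1.03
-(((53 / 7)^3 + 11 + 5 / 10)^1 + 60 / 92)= -7040079 / 15778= -446.20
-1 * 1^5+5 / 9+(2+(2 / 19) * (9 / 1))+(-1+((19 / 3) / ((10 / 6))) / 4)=8389 / 3420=2.45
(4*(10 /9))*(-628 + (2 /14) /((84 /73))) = -3691910 /1323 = -2790.56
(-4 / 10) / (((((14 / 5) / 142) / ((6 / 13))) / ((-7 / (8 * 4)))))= 213 / 104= 2.05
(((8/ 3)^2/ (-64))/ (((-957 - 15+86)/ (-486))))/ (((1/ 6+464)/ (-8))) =1296/ 1233755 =0.00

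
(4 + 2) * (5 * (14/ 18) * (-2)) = -140/ 3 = -46.67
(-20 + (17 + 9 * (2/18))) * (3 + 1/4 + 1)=-17/2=-8.50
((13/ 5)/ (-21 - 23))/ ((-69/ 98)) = 637/ 7590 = 0.08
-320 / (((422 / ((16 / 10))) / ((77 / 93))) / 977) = -19258624 / 19623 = -981.43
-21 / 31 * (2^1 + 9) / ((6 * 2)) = -0.62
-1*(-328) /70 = 164 /35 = 4.69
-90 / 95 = -18 / 19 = -0.95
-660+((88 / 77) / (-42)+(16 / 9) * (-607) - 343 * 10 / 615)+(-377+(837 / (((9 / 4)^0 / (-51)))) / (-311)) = -11158988182 / 5623191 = -1984.46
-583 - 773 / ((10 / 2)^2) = -15348 / 25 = -613.92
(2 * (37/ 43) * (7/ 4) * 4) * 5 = 2590/ 43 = 60.23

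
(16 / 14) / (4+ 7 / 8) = 0.23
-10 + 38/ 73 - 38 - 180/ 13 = -61.33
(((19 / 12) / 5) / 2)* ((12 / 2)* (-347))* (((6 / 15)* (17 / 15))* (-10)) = 112081 / 75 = 1494.41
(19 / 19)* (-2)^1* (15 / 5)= -6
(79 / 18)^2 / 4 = 6241 / 1296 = 4.82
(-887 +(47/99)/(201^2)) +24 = -3451740190/3999699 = -863.00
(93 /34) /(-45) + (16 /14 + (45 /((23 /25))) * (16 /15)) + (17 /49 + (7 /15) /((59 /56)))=610924161 /11303810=54.05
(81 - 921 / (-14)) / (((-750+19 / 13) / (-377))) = 10071555 / 136234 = 73.93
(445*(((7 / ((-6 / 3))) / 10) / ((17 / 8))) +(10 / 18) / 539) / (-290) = 6044261 / 23915430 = 0.25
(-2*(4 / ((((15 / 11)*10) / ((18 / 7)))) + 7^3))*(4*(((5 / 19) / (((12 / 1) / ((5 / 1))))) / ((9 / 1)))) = -120314 / 3591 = -33.50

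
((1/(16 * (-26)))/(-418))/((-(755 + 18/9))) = -1/131633216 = -0.00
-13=-13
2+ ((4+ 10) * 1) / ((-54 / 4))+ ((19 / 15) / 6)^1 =317 / 270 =1.17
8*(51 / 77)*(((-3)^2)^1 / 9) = 408 / 77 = 5.30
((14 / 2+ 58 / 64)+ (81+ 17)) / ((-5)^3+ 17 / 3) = -10167 / 11456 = -0.89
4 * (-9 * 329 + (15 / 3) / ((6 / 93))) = -11534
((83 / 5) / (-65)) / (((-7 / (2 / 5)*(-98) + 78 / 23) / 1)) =-1909 / 12844975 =-0.00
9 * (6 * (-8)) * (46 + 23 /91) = -1818288 /91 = -19981.19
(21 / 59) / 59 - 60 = -59.99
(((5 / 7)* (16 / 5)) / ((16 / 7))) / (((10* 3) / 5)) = 1 / 6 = 0.17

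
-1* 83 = -83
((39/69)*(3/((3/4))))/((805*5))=52/92575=0.00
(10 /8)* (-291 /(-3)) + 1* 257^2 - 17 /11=2911423 /44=66168.70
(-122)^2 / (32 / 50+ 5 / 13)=4837300 / 333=14526.43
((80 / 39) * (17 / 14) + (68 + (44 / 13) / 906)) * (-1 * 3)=-2905998 / 13741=-211.48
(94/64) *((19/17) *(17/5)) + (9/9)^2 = 1053/160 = 6.58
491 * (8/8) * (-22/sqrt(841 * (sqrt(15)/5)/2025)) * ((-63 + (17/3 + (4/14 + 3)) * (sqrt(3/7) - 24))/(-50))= 5401 * 3^(3/4) * 5^(1/4) * (-40845 + 188 * sqrt(21))/7105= -103603.42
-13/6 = -2.17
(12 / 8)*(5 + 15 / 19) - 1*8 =13 / 19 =0.68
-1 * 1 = -1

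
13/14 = 0.93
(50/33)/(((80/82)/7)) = 1435/132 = 10.87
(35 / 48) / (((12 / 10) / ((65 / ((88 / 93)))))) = 41.74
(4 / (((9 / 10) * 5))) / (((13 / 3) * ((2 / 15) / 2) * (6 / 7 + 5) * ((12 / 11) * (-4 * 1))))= -385 / 3198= -0.12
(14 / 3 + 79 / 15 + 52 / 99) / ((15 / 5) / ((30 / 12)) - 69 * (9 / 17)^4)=-432388217 / 174479481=-2.48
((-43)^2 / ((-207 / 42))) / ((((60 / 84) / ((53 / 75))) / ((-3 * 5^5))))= 240092650 / 69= 3479603.62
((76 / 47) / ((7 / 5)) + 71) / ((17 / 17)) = 23739 / 329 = 72.16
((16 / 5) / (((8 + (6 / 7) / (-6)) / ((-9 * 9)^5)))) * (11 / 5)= -390519852912 / 125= -3124158823.30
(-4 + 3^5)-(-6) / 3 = 241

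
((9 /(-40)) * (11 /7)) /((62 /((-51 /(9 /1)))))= 0.03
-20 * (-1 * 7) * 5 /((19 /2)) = 1400 /19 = 73.68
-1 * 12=-12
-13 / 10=-1.30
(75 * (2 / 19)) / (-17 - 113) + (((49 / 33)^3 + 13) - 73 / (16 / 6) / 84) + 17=65390225585 / 1988322336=32.89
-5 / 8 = -0.62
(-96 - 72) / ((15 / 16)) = -896 / 5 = -179.20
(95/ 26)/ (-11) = -95/ 286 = -0.33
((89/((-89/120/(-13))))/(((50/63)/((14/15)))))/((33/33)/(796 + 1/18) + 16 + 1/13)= 8543408328/74874875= 114.10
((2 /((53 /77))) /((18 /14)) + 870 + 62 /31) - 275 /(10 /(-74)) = 1387717 /477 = 2909.26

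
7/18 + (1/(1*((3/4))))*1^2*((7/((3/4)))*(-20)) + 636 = 775/2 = 387.50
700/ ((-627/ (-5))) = 3500/ 627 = 5.58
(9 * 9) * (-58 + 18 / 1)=-3240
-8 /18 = -4 /9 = -0.44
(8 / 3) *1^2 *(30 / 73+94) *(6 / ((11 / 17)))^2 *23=4397867904 / 8833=497890.63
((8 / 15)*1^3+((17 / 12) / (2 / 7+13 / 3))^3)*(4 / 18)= 492565961 / 3942747360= 0.12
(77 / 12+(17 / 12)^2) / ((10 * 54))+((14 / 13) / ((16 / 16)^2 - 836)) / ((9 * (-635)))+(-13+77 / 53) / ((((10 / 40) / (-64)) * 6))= 2799262900928441 / 5681534788800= 492.69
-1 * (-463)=463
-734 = -734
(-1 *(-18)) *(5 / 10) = 9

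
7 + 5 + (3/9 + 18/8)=175/12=14.58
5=5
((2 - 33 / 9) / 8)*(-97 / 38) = 485 / 912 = 0.53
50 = 50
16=16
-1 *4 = -4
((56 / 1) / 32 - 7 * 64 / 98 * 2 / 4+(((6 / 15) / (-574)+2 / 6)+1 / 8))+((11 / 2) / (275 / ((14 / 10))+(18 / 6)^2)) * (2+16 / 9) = 1713487 / 74287080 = 0.02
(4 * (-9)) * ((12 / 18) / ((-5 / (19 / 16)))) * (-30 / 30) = -57 / 10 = -5.70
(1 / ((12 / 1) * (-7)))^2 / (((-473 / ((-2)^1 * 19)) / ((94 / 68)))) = 893 / 56737296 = 0.00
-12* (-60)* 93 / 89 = 66960 / 89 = 752.36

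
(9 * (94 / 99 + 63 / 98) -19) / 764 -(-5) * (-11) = -6471799 / 117656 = -55.01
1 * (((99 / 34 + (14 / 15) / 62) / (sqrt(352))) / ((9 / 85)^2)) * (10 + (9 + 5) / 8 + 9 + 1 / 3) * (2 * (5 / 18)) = 452318575 * sqrt(22) / 13017024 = 162.98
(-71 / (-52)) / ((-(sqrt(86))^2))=-71 / 4472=-0.02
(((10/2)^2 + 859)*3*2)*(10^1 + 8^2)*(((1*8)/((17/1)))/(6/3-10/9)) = 207792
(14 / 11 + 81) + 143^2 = 20531.27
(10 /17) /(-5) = -2 /17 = -0.12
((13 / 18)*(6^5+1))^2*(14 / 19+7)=500849197849 / 2052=244078556.46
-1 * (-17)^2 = -289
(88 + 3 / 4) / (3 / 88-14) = -7810 / 1229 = -6.35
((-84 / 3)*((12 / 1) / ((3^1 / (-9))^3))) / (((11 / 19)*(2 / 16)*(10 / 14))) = 9652608 / 55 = 175501.96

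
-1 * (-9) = 9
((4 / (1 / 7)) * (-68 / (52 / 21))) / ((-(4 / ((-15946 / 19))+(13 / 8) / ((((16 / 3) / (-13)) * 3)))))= -3400452608 / 5859971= -580.28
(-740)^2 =547600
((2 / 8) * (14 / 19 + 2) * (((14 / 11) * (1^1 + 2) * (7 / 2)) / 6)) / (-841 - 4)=-49 / 27170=-0.00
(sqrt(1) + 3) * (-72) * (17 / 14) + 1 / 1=-2441 / 7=-348.71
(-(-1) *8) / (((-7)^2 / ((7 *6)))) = 48 / 7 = 6.86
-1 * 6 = -6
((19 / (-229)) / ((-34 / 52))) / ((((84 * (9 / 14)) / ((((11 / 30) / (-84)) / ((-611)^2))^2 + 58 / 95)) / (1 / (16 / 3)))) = 10266535465720412539 / 38165369030498250777600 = 0.00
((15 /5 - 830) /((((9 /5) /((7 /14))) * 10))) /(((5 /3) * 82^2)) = -827 /403440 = -0.00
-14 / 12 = -7 / 6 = -1.17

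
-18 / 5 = -3.60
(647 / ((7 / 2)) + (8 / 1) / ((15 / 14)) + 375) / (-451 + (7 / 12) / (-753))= -179421828 / 142633505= -1.26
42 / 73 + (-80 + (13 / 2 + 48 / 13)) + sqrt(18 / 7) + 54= -28911 / 1898 + 3 * sqrt(14) / 7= -13.63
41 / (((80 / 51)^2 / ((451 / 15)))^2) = 6268666065849 / 1024000000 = 6121.74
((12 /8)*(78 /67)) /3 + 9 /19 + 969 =970.06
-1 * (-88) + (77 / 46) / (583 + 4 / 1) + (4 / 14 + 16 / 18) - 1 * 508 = -712469921 / 1701126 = -418.82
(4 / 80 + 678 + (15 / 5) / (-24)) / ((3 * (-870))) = -3013 / 11600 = -0.26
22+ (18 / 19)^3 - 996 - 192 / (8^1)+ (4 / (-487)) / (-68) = -56623799691 / 56785661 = -997.15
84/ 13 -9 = -33/ 13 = -2.54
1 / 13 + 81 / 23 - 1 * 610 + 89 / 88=-15929021 / 26312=-605.39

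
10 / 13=0.77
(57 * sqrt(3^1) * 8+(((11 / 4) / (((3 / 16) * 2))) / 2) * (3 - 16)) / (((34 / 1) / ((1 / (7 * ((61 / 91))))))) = -1859 / 6222+2964 * sqrt(3) / 1037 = 4.65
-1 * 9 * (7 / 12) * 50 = -525 / 2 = -262.50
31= 31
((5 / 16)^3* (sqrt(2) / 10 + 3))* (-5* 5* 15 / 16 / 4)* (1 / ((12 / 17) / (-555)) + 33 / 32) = 235565625* sqrt(2) / 16777216 + 3533484375 / 8388608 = 441.08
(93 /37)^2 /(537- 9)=2883 /240944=0.01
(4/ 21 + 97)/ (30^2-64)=2041/ 17556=0.12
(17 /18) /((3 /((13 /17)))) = 13 /54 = 0.24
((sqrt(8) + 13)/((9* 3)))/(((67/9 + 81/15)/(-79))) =-3.61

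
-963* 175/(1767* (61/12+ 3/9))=-134820/7657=-17.61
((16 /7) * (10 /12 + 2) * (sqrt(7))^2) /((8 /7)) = 119 /3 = 39.67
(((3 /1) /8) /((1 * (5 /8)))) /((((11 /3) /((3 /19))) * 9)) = 3 /1045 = 0.00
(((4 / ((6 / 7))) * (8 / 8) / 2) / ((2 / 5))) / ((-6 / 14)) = -245 / 18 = -13.61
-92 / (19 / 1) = -92 / 19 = -4.84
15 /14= 1.07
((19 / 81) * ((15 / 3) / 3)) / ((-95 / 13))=-13 / 243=-0.05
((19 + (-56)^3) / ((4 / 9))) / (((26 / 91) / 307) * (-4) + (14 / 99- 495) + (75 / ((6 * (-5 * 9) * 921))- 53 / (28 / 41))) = 1008677808369 / 1461522149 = 690.16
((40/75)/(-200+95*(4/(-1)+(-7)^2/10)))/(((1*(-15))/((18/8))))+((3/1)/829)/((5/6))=23926/4746025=0.01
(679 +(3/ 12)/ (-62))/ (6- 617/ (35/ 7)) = -841955/ 145576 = -5.78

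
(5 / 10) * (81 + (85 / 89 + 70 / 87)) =320404 / 7743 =41.38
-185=-185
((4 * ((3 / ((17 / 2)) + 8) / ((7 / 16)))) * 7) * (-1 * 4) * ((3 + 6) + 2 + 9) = -727040 / 17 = -42767.06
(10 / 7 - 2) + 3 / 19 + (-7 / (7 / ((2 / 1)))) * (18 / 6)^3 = -7237 / 133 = -54.41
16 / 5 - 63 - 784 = -4219 / 5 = -843.80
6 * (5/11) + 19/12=569/132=4.31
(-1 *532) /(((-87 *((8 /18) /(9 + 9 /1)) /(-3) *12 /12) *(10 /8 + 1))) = -9576 /29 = -330.21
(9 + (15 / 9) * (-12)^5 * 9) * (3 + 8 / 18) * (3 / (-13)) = 38568867 / 13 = 2966835.92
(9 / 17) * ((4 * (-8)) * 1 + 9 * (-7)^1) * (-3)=2565 / 17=150.88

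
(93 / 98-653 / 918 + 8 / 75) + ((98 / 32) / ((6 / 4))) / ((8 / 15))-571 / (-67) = 30607682813 / 2411035200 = 12.69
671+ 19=690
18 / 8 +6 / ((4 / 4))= 33 / 4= 8.25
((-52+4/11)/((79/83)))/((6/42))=-330008/869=-379.76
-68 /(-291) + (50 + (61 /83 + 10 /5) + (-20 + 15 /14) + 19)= 53.04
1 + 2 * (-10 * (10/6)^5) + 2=-61771/243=-254.20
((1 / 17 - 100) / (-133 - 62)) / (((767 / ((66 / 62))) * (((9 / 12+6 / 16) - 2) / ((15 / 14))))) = -224268 / 257481133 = -0.00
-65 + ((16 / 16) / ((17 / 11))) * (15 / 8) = -8675 / 136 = -63.79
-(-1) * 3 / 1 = 3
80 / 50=8 / 5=1.60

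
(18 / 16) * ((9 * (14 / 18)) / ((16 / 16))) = 63 / 8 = 7.88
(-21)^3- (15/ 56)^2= -29042721/ 3136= -9261.07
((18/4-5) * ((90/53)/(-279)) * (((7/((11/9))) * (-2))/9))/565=-14/2042249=-0.00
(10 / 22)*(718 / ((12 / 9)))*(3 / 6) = 5385 / 44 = 122.39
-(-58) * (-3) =-174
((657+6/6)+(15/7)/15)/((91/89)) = 410023/637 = 643.68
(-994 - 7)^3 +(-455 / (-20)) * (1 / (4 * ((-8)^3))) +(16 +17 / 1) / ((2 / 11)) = -8216599097435 / 8192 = -1003002819.51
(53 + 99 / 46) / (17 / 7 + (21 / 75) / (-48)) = 10655400 / 468073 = 22.76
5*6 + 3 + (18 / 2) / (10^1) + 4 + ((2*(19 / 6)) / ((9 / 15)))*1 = 4361 / 90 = 48.46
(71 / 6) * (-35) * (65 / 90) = -32305 / 108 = -299.12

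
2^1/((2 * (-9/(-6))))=2/3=0.67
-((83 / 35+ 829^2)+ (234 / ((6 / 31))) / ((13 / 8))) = -24079558 / 35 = -687987.37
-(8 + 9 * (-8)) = 64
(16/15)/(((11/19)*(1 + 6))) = 304/1155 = 0.26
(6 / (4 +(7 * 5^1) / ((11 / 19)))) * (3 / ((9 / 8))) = 176 / 709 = 0.25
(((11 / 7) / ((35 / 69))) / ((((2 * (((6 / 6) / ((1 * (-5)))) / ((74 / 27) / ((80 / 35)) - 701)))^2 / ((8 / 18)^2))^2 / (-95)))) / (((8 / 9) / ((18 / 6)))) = -1568437419866900722238254375 / 4319824545792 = -363078963796049.77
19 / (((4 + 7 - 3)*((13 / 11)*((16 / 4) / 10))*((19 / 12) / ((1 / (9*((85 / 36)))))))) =33 / 221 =0.15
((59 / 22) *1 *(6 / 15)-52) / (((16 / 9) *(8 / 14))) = -176463 / 3520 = -50.13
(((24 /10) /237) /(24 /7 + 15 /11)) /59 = 308 /8599545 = 0.00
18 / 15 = 6 / 5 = 1.20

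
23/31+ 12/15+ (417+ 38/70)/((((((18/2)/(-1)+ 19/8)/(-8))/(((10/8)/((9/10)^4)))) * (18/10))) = 1817371815781/3395612745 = 535.21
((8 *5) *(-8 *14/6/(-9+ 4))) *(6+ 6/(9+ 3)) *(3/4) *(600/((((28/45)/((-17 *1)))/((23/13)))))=-21114000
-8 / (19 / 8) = -64 / 19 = -3.37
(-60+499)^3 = 84604519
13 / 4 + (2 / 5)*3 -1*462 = -9151 / 20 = -457.55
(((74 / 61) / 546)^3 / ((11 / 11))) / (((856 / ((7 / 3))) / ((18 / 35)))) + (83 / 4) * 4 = 273431192896856233 / 3294351721648260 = 83.00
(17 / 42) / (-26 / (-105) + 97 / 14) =85 / 1507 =0.06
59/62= 0.95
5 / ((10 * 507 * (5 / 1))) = 1 / 5070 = 0.00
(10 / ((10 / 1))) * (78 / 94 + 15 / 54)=937 / 846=1.11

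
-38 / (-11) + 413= 4581 / 11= 416.45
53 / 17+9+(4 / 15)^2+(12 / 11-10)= 137992 / 42075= 3.28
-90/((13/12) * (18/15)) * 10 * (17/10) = -15300/13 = -1176.92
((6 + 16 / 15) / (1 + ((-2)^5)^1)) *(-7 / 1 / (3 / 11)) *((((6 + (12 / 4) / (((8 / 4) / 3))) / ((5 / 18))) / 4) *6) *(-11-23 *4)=-26481609 / 775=-34169.82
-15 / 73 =-0.21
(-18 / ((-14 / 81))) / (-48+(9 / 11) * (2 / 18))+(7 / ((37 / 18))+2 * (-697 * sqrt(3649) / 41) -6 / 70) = -2052.69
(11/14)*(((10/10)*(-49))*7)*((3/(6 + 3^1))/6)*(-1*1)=539/36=14.97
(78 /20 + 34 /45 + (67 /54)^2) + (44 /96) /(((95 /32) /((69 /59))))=20840615 /3268836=6.38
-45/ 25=-9/ 5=-1.80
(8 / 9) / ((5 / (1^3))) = 8 / 45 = 0.18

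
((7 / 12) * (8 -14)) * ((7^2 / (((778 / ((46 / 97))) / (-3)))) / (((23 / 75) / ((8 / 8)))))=77175 / 75466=1.02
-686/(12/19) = -6517/6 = -1086.17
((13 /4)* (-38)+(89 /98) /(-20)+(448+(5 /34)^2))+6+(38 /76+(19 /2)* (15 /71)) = 332.98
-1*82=-82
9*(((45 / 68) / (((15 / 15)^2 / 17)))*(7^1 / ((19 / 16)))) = 11340 / 19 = 596.84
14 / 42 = 1 / 3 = 0.33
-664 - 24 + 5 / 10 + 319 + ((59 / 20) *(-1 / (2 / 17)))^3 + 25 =-1031011027 / 64000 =-16109.55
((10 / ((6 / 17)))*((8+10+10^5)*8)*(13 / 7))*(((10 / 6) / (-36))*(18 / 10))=-221039780 / 63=-3508567.94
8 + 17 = 25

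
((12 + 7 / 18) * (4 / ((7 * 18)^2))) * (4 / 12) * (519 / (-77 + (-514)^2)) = 38579 / 18869189598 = 0.00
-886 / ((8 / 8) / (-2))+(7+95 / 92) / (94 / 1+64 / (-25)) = 1772.09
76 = 76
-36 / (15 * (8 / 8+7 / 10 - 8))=8 / 21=0.38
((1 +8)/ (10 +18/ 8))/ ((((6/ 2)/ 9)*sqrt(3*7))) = 36*sqrt(21)/ 343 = 0.48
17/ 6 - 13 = -10.17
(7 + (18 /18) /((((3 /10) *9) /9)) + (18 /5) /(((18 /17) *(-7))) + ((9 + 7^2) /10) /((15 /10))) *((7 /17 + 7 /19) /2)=1728 /323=5.35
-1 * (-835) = 835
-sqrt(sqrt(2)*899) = -2^(1/4)*sqrt(899) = -35.66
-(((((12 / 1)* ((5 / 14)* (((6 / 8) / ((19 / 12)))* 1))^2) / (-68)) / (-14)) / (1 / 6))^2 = -332150625 / 70895793761296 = -0.00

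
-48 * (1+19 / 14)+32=-568 / 7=-81.14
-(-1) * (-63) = -63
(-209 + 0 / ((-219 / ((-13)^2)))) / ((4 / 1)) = -209 / 4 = -52.25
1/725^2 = 1/525625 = 0.00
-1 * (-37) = 37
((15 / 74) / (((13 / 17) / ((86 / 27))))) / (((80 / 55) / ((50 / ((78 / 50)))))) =25128125 / 1350648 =18.60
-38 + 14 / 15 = -556 / 15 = -37.07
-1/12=-0.08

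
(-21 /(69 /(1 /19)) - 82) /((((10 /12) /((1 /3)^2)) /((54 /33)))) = -430092 /24035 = -17.89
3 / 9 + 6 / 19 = 37 / 57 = 0.65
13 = 13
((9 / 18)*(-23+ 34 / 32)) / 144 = -39 / 512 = -0.08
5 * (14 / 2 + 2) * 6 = 270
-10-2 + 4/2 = -10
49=49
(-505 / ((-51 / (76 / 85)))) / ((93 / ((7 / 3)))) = 53732 / 241893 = 0.22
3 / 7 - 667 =-4666 / 7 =-666.57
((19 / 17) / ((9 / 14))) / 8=133 / 612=0.22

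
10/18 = 5/9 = 0.56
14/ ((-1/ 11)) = -154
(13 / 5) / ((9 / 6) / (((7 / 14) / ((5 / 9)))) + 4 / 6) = 1.11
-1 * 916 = -916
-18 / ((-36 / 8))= 4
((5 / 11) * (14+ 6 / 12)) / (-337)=-145 / 7414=-0.02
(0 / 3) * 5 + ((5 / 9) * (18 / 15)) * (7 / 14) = 1 / 3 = 0.33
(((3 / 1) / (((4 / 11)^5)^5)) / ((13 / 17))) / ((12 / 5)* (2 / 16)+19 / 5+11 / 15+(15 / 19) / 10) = 314964901774299979975600539657 / 4098275660907151360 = 76853029867.83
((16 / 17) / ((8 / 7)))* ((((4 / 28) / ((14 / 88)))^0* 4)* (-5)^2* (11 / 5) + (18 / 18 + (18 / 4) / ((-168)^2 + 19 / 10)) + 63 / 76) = 33310255307 / 182339314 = 182.68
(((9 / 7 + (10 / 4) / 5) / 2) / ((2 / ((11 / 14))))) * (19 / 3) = 5225 / 2352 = 2.22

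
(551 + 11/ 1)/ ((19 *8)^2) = 281/ 11552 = 0.02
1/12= 0.08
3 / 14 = 0.21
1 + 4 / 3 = 7 / 3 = 2.33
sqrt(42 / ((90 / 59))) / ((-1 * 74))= -sqrt(6195) / 1110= -0.07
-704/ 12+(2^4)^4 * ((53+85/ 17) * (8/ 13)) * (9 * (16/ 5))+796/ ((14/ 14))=13136703908/ 195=67367712.35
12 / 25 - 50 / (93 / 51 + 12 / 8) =-41144 / 2825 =-14.56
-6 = -6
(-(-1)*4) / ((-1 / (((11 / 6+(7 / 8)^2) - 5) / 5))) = 461 / 240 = 1.92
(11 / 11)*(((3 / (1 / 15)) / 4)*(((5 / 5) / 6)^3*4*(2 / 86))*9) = 15 / 344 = 0.04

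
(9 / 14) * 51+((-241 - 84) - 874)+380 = -11007 / 14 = -786.21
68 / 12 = 17 / 3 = 5.67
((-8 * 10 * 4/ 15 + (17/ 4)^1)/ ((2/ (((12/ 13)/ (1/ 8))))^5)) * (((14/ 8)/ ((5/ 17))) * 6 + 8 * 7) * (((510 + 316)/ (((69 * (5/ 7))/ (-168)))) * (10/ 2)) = 129245149101293568/ 8539739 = 15134554943.81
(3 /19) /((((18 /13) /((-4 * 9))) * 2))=-39 /19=-2.05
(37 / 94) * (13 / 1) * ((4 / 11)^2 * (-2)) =-7696 / 5687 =-1.35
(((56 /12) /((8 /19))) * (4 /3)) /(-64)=-133 /576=-0.23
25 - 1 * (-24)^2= -551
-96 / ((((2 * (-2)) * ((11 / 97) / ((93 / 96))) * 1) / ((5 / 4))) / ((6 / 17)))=135315 / 1496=90.45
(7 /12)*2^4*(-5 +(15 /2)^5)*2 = 5314505 /12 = 442875.42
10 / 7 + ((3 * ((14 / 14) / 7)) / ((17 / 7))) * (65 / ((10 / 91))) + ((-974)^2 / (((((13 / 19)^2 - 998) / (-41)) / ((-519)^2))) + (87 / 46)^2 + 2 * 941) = 952371510181691480521 / 90676886636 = 10502913647.72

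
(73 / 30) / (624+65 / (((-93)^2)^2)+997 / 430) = 78271175313 / 20146312345667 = 0.00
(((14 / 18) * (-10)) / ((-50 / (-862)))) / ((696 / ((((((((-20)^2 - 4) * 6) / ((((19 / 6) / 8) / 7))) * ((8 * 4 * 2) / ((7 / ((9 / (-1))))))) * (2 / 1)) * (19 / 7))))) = 524316672 / 145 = 3615977.05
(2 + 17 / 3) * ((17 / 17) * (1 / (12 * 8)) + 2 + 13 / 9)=22885 / 864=26.49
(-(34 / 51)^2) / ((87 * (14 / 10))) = -20 / 5481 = -0.00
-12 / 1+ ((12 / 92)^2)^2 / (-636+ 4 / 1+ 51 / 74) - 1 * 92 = -1359626533682 / 13073331997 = -104.00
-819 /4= -204.75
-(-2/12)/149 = 1/894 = 0.00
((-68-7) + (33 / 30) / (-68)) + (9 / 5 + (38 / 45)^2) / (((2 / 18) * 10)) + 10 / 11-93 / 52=-1611033239 / 21879000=-73.63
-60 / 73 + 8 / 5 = 284 / 365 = 0.78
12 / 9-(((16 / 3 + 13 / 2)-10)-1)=1 / 2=0.50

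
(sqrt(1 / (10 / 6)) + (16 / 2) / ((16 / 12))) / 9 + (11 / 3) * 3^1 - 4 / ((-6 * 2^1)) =sqrt(15) / 45 + 12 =12.09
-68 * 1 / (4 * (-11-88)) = 17 / 99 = 0.17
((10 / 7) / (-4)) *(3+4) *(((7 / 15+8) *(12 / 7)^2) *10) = -30480 / 49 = -622.04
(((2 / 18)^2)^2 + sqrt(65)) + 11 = sqrt(65) + 72172 / 6561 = 19.06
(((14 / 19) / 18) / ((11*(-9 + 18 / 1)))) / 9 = 7 / 152361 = 0.00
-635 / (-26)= 635 / 26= 24.42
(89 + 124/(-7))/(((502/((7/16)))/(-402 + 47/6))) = -1180135/48192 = -24.49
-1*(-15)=15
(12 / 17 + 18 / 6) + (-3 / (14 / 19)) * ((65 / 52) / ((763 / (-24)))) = 351018 / 90797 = 3.87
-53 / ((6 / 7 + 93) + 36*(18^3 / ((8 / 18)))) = -371 / 3307401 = -0.00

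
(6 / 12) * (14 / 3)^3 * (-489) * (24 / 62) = -894544 / 93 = -9618.75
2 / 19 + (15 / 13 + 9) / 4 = 653 / 247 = 2.64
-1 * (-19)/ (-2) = -19/ 2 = -9.50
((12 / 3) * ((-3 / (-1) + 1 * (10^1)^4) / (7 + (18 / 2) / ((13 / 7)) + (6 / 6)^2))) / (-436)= -7.14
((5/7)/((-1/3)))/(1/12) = -180/7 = -25.71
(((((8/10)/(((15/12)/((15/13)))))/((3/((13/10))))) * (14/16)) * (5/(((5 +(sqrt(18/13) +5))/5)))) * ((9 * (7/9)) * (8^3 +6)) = 1649830/641-38073 * sqrt(26)/641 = 2270.98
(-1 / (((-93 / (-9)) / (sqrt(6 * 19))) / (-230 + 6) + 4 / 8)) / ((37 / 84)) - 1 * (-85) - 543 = -220243359310 / 476159771 - 1749888 * sqrt(114) / 476159771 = -462.58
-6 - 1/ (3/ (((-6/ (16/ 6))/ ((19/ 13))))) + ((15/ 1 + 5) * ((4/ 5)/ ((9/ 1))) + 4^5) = 697879/ 684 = 1020.29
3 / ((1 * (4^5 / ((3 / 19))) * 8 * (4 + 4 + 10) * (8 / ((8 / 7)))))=1 / 2179072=0.00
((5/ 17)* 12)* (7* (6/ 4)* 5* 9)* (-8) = -226800/ 17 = -13341.18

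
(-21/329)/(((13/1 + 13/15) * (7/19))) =-855/68432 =-0.01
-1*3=-3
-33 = -33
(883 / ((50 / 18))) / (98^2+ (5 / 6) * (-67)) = 47682 / 1432225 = 0.03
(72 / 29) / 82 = 36 / 1189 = 0.03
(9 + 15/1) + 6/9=74/3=24.67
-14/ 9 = -1.56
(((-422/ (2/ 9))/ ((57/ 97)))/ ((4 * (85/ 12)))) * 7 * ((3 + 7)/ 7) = -368406/ 323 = -1140.58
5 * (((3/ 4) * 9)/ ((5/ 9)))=60.75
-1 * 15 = -15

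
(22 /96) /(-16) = -11 /768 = -0.01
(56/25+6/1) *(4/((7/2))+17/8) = 26.93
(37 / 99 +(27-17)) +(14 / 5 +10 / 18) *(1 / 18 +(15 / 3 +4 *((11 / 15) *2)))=2094913 / 44550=47.02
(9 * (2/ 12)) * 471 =1413/ 2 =706.50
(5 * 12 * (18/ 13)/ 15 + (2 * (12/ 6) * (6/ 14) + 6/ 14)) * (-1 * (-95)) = 66405/ 91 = 729.73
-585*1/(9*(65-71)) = 65/6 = 10.83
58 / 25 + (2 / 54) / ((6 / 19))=9871 / 4050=2.44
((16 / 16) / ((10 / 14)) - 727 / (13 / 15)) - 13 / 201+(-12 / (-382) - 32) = -2169711979 / 2495415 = -869.48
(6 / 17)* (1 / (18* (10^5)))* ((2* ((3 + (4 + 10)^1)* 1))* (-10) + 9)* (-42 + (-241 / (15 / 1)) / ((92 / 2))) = 9672151 / 3519000000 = 0.00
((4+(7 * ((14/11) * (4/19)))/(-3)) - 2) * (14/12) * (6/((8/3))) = 3017/836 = 3.61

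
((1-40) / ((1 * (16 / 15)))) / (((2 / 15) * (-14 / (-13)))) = -114075 / 448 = -254.63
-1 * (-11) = 11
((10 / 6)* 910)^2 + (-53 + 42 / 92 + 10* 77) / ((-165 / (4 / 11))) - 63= 288067199677 / 125235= 2300213.20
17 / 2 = 8.50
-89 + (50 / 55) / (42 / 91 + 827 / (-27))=-10370141 / 116479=-89.03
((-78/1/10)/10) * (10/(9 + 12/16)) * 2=-8/5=-1.60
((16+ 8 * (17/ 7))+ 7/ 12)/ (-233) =-3025/ 19572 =-0.15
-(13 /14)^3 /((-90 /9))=2197 /27440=0.08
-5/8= -0.62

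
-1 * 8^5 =-32768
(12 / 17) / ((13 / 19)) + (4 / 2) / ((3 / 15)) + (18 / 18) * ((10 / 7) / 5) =17508 / 1547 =11.32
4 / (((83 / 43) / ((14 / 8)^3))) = 14749 / 1328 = 11.11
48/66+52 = 580/11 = 52.73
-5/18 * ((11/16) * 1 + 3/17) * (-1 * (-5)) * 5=-29375/4896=-6.00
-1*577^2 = -332929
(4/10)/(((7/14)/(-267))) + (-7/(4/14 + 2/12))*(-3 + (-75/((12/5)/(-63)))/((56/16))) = -842757/95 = -8871.13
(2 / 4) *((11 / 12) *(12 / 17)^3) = 792 / 4913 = 0.16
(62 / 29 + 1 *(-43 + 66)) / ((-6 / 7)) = -1701 / 58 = -29.33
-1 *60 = -60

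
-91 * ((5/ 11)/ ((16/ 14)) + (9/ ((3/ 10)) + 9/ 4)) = -261443/ 88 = -2970.94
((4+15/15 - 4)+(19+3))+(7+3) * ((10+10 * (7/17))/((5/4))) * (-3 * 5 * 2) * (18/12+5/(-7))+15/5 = -313706/119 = -2636.18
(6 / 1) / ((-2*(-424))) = 3 / 424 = 0.01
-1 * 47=-47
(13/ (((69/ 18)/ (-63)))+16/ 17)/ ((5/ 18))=-299412/ 391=-765.76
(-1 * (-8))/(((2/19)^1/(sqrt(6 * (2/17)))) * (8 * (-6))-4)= 722/455-152 * sqrt(51)/455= -0.80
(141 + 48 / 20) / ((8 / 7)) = 5019 / 40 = 125.48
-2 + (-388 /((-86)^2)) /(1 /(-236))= 19194 /1849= 10.38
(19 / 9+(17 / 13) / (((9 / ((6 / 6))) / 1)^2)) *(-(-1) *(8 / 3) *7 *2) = 250880 / 3159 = 79.42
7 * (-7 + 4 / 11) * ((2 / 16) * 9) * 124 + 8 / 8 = -142547 / 22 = -6479.41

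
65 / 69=0.94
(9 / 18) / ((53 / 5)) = 5 / 106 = 0.05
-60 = -60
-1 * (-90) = 90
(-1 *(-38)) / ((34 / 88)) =1672 / 17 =98.35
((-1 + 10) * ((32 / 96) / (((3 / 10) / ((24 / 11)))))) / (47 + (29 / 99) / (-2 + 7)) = 5400 / 11647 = 0.46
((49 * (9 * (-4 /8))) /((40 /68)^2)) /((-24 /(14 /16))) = 297381 /12800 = 23.23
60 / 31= 1.94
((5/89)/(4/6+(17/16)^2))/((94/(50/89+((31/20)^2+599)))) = 514318296/2566918865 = 0.20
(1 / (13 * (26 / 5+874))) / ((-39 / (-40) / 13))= 50 / 42861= 0.00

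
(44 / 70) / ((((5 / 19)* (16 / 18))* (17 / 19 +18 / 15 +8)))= 35739 / 134260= 0.27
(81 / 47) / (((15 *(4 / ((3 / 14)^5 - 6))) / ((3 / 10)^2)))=-784088343 / 50555456000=-0.02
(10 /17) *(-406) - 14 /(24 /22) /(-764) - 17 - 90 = -26948027 /77928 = -345.81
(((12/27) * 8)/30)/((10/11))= 88/675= 0.13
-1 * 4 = -4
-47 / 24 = -1.96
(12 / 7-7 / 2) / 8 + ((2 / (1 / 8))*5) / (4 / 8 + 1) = 17845 / 336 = 53.11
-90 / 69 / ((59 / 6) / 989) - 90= -13050 / 59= -221.19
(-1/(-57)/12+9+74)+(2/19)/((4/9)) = 56935/684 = 83.24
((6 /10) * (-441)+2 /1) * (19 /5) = -24947 /25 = -997.88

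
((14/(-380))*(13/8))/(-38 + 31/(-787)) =71617/45504240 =0.00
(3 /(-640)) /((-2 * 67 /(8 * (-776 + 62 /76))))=-88371 /407360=-0.22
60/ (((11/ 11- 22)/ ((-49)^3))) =336140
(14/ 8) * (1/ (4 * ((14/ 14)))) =7/ 16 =0.44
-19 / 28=-0.68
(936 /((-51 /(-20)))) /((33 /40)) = 83200 /187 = 444.92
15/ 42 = 5/ 14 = 0.36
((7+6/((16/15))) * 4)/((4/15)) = 1515/8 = 189.38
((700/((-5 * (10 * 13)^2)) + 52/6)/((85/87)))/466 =636521/33470450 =0.02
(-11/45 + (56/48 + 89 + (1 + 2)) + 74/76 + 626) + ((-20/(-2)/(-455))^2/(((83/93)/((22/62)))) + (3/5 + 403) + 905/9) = 719327621032/587661165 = 1224.05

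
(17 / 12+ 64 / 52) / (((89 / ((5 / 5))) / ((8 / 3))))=826 / 10413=0.08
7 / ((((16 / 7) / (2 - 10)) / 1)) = -49 / 2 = -24.50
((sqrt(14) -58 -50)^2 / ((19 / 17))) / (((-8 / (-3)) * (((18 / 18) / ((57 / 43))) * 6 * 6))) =134.29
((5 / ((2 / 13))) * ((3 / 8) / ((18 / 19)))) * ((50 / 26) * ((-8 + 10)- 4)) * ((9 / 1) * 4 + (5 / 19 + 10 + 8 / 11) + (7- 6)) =-626875 / 264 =-2374.53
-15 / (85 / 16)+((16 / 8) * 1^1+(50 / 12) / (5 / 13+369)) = -397843 / 489804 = -0.81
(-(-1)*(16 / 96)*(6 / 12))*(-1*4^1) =-1 / 3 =-0.33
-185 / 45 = -37 / 9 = -4.11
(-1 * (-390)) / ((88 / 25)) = 110.80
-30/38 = -15/19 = -0.79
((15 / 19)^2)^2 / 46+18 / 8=27077697 / 11989532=2.26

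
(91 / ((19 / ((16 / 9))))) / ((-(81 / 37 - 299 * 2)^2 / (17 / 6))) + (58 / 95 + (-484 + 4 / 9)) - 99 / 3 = -128629642123339 / 249308778825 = -515.95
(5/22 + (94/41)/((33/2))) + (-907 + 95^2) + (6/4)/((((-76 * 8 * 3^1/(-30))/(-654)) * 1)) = 3332544983/411312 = 8102.23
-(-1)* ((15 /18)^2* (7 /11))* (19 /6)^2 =63175 /14256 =4.43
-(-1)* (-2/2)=-1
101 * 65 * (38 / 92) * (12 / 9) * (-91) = -22701770 / 69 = -329011.16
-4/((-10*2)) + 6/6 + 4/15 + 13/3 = 29/5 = 5.80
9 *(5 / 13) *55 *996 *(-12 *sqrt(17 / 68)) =-14790600 / 13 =-1137738.46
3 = 3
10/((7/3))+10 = 100/7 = 14.29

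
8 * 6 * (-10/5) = -96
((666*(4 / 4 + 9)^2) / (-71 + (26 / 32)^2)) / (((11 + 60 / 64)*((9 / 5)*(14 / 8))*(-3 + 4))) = -606208000 / 24075359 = -25.18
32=32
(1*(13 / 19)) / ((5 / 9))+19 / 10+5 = 309 / 38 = 8.13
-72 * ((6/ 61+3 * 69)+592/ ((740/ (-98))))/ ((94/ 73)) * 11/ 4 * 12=-3404177172/ 14335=-237473.12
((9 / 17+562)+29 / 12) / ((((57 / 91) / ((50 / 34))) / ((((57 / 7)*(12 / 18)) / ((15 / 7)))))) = 52438295 / 15606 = 3360.14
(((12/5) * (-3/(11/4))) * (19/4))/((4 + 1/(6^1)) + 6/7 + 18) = -28728/53185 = -0.54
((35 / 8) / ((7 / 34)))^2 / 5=1445 / 16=90.31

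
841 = 841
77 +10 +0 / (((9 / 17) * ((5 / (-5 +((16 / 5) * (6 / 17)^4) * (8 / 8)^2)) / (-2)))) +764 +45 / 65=11072 / 13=851.69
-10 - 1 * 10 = -20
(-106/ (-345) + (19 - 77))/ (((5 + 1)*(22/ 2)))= -9952/ 11385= -0.87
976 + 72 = 1048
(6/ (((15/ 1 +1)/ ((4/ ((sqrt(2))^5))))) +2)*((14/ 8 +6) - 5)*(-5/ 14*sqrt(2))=-55*sqrt(2)/ 28 - 165/ 448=-3.15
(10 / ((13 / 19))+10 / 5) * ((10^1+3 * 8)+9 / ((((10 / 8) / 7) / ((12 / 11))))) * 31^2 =1015876944 / 715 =1420806.91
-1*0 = 0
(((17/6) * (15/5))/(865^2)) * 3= 51/1496450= 0.00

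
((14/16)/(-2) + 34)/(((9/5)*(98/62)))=27745/2352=11.80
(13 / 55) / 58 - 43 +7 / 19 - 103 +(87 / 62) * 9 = -124946079 / 939455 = -133.00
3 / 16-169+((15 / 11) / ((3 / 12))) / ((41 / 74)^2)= -44687231 / 295856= -151.04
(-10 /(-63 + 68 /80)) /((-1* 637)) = -200 /791791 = -0.00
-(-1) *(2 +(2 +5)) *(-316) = -2844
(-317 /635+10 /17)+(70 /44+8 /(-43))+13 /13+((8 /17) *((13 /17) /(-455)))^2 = 30655133477823 /12292115477950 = 2.49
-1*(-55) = 55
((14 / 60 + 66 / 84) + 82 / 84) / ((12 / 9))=419 / 280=1.50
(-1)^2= 1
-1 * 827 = -827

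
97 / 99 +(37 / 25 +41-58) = -35987 / 2475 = -14.54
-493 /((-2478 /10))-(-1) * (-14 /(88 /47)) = -299171 /54516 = -5.49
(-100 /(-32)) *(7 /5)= 35 /8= 4.38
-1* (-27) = 27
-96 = -96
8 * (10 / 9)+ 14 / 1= 206 / 9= 22.89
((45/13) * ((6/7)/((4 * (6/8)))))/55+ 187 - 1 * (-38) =225243/1001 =225.02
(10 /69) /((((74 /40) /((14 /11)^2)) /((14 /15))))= 109760 /926739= 0.12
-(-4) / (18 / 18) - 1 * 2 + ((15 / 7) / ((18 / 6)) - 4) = -9 / 7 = -1.29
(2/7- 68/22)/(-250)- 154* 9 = -13340142/9625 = -1385.99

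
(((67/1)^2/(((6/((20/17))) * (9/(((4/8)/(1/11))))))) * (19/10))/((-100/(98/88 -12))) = 40854389/367200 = 111.26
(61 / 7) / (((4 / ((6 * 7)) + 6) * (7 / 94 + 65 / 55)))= 31537 / 27712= 1.14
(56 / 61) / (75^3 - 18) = 56 / 25733277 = 0.00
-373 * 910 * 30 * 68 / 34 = -20365800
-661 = -661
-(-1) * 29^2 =841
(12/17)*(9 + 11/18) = 346/51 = 6.78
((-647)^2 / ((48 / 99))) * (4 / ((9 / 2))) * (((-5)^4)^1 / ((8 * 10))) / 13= 575587375 / 1248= 461207.83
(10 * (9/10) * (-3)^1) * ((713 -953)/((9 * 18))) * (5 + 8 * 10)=3400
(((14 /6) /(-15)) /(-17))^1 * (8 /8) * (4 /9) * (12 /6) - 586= -585.99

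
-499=-499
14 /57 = 0.25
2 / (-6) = -1 / 3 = -0.33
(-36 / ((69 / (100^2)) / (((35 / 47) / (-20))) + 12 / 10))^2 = 4900000000 / 3892729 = 1258.76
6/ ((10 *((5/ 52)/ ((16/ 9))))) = 832/ 75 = 11.09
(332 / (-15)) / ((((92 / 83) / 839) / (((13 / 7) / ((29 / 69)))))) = -75138323 / 1015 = -74027.90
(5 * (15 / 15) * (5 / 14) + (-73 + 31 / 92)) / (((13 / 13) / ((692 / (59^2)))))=-7896585 / 560441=-14.09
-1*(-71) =71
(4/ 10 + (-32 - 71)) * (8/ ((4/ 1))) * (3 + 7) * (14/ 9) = -3192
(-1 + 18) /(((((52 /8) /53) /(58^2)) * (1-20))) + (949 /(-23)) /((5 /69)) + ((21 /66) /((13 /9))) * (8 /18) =-25111.52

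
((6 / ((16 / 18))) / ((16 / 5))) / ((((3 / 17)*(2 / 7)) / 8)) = 5355 / 16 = 334.69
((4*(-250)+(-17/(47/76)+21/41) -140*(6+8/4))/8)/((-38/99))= 409585275/585808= 699.18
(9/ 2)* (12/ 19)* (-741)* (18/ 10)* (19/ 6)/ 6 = -20007/ 10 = -2000.70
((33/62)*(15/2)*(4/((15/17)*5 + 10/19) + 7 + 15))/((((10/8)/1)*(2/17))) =2783223/4495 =619.18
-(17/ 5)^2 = -289/ 25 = -11.56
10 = 10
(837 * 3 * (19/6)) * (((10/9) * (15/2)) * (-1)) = -132525/2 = -66262.50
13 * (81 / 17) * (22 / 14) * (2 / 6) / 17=1.91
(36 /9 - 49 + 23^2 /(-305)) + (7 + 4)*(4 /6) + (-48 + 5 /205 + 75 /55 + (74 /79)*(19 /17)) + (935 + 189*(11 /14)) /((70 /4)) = -89428894679 /3879463665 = -23.05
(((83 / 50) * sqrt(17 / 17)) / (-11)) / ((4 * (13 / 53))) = -4399 / 28600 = -0.15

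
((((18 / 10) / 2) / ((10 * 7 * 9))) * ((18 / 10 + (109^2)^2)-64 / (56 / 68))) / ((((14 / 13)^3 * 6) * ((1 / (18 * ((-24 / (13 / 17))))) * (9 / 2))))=-7097075622897 / 2100875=-3378152.26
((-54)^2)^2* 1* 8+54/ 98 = 68024448.55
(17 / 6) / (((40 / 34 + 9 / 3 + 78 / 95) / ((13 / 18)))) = 356915 / 871668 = 0.41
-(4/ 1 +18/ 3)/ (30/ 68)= -68/ 3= -22.67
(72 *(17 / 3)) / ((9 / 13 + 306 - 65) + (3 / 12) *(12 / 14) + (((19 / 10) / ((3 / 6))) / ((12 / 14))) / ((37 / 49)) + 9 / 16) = 329696640 / 200678801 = 1.64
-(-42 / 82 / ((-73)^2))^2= -441 / 47737443121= -0.00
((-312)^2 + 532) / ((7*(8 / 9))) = 220221 / 14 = 15730.07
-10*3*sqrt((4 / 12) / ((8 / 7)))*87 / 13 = -435*sqrt(42) / 26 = -108.43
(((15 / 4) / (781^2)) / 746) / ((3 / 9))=45 / 1820123624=0.00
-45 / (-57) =15 / 19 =0.79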